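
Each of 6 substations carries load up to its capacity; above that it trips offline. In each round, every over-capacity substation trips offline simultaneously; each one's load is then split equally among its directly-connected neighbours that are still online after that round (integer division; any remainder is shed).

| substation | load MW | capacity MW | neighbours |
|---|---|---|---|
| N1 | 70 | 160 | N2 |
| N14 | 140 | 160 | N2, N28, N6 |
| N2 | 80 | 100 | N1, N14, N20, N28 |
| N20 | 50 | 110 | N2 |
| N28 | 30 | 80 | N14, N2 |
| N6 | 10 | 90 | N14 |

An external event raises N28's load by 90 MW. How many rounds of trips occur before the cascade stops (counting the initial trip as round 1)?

Round 1 — N28 at 120 > 80. N28 trips offline.
  N28 sheds 120 MW to N14, N2: 60 each.
    N14: 140+60 = 200 > 160
    N2: 80+60 = 140 > 100
Round 2 — N14, N2 trip offline.
  N14 sheds 200 MW to N6: 200 each.
    N6: 10+200 = 210 > 90
  N2 sheds 140 MW to N1, N20: 70 each.
    N1: 70+70 = 140 ≤ 160
    N20: 50+70 = 120 > 110
Round 3 — N20, N6 trip offline.
  N20 sheds 120 MW: no online neighbours, lost.
  N6 sheds 210 MW: no online neighbours, lost.
No further trips.

3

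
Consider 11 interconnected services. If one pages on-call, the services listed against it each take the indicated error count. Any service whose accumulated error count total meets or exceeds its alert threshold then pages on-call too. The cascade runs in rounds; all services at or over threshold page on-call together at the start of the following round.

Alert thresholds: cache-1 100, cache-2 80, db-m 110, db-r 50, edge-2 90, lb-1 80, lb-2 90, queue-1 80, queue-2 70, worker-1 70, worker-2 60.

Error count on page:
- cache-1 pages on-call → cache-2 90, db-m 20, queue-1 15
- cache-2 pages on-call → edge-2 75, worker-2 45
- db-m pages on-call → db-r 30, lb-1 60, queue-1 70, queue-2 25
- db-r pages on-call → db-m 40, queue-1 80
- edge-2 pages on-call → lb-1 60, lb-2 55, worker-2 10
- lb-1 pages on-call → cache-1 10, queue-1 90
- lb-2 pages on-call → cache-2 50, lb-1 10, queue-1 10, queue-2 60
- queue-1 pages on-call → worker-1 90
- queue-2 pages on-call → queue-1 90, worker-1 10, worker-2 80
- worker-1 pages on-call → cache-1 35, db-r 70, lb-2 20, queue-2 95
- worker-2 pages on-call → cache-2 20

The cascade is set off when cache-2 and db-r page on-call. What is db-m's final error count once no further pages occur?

40

Round 1 — cache-2, db-r page on-call (initial).
  db-m: +40 → 40 < 110
  edge-2: +75 → 75 < 90
  queue-1: +80 → 80 ≥ 80
  worker-2: +45 → 45 < 60
Round 2 — queue-1 pages on-call.
  worker-1: +90 → 90 ≥ 70
Round 3 — worker-1 pages on-call.
  cache-1: +35 → 35 < 100
  lb-2: +20 → 20 < 90
  queue-2: +95 → 95 ≥ 70
Round 4 — queue-2 pages on-call.
  worker-2: +80 → 125 ≥ 60
Round 5 — worker-2 pages on-call.
No further pages.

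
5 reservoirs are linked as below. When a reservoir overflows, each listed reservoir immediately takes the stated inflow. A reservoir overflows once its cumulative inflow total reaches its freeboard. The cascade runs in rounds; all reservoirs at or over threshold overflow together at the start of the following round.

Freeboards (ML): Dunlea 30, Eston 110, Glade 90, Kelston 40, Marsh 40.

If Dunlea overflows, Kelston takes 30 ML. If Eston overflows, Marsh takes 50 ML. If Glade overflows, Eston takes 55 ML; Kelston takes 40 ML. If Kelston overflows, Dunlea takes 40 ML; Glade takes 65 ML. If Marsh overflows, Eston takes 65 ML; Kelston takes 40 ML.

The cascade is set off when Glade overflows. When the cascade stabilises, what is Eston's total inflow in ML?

55

Round 1 — Glade overflows (initial).
  Eston: +55 → 55 < 110
  Kelston: +40 → 40 ≥ 40
Round 2 — Kelston overflows.
  Dunlea: +40 → 40 ≥ 30
Round 3 — Dunlea overflows.
No further overflows.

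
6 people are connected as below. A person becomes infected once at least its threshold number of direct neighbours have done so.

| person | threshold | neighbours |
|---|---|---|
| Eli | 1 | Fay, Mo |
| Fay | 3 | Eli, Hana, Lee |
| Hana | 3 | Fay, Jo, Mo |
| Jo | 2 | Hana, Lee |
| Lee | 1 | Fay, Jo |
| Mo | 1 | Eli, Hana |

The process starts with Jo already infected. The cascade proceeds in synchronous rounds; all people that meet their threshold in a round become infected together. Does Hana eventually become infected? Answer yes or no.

no

Round 1 — Jo becomes infected (initial).
Round 2 — checking thresholds:
  Hana: 1 of 3 neighbours < 3, below threshold.
  Lee: 1 of 2 neighbours ≥ 1, becomes infected.
Round 3 — no new infections; cascade stops.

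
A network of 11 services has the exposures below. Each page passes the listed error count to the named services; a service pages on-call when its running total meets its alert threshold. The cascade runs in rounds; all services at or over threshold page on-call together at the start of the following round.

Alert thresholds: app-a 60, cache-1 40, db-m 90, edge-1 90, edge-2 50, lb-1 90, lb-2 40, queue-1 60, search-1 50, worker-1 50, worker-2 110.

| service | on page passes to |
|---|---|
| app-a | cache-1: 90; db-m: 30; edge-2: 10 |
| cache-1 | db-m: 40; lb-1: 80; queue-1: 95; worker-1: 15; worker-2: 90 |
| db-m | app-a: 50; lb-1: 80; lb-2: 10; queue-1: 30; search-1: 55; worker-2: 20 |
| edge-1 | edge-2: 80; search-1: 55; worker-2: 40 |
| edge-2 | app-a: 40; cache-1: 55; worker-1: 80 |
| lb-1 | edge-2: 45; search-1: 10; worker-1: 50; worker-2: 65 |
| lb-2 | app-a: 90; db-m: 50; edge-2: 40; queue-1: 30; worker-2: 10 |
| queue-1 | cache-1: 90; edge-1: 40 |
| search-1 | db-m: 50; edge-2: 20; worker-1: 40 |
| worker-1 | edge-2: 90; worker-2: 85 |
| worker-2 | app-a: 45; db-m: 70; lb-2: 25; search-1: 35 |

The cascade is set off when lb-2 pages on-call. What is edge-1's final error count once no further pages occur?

40

Round 1 — lb-2 pages on-call (initial).
  app-a: +90 → 90 ≥ 60
  db-m: +50 → 50 < 90
  edge-2: +40 → 40 < 50
  queue-1: +30 → 30 < 60
  worker-2: +10 → 10 < 110
Round 2 — app-a pages on-call.
  cache-1: +90 → 90 ≥ 40
  db-m: +30 → 80 < 90
  edge-2: +10 → 50 ≥ 50
Round 3 — cache-1, edge-2 page on-call.
  db-m: +40 → 120 ≥ 90
  lb-1: +80 → 80 < 90
  queue-1: +95 → 125 ≥ 60
  worker-1: +15+80 → 95 ≥ 50
  worker-2: +90 → 100 < 110
Round 4 — db-m, queue-1, worker-1 page on-call.
  edge-1: +40 → 40 < 90
  lb-1: +80 → 160 ≥ 90
  search-1: +55 → 55 ≥ 50
  worker-2: +20+85 → 205 ≥ 110
Round 5 — lb-1, search-1, worker-2 page on-call.
No further pages.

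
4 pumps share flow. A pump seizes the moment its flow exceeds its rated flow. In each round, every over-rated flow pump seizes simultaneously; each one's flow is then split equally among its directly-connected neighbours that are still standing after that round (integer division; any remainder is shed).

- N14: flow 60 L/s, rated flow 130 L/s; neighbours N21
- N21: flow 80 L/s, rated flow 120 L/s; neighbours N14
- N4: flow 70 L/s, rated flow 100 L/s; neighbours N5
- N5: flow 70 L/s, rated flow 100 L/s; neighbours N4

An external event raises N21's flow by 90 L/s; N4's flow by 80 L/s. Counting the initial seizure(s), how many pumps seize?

4

Round 1 — N21 at 170 > 120; N4 at 150 > 100. N21, N4 seize.
  N21 sheds 170 L/s to N14: 170 each.
    N14: 60+170 = 230 > 130
  N4 sheds 150 L/s to N5: 150 each.
    N5: 70+150 = 220 > 100
Round 2 — N14, N5 seize.
  N14 sheds 230 L/s: no online neighbours, lost.
  N5 sheds 220 L/s: no online neighbours, lost.
No further seizures.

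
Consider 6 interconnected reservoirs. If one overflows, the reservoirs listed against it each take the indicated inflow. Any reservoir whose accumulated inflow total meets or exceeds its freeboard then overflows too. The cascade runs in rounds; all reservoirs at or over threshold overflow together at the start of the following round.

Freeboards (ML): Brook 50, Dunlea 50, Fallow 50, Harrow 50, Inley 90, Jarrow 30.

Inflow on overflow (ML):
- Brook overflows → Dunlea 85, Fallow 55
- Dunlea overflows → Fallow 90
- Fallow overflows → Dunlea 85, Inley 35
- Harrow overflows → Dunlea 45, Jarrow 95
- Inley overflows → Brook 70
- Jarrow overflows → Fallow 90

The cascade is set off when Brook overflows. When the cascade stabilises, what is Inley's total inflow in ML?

35

Round 1 — Brook overflows (initial).
  Dunlea: +85 → 85 ≥ 50
  Fallow: +55 → 55 ≥ 50
Round 2 — Dunlea, Fallow overflow.
  Inley: +35 → 35 < 90
No further overflows.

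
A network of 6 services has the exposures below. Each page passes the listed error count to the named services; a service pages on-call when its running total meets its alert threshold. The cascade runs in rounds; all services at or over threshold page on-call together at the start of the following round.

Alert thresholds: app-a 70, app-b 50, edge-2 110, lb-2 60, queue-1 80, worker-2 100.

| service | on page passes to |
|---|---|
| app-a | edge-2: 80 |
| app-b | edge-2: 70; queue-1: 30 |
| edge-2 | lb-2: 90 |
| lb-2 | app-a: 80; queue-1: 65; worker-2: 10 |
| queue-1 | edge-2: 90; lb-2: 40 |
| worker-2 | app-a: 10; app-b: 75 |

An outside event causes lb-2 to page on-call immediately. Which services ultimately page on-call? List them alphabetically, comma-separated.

app-a, lb-2

Round 1 — lb-2 pages on-call (initial).
  app-a: +80 → 80 ≥ 70
  queue-1: +65 → 65 < 80
  worker-2: +10 → 10 < 100
Round 2 — app-a pages on-call.
  edge-2: +80 → 80 < 110
No further pages.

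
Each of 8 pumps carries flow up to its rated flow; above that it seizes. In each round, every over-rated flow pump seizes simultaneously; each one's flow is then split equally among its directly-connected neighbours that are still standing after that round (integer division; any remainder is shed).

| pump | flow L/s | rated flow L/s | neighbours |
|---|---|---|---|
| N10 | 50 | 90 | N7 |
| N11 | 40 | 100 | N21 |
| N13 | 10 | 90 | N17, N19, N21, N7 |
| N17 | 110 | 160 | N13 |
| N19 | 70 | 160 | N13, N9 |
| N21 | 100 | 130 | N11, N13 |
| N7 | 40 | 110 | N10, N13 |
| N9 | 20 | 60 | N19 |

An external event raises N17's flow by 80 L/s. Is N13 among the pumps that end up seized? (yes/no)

Round 1 — N17 at 190 > 160. N17 seizes.
  N17 sheds 190 L/s to N13: 190 each.
    N13: 10+190 = 200 > 90
Round 2 — N13 seizes.
  N13 sheds 200 L/s to N19, N21, N7: 66 each (2 lost).
    N19: 70+66 = 136 ≤ 160
    N21: 100+66 = 166 > 130
    N7: 40+66 = 106 ≤ 110
Round 3 — N21 seizes.
  N21 sheds 166 L/s to N11: 166 each.
    N11: 40+166 = 206 > 100
Round 4 — N11 seizes.
  N11 sheds 206 L/s: no online neighbours, lost.
No further seizures.

yes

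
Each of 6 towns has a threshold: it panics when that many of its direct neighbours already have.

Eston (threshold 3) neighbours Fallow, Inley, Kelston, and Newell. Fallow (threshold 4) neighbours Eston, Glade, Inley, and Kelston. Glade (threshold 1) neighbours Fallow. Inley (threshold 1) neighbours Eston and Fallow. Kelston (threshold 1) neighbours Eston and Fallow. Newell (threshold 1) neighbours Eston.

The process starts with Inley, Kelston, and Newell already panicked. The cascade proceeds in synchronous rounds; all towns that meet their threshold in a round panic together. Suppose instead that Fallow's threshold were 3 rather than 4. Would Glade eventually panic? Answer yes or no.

yes

With Fallow's threshold at 3:
Round 1 — Inley, Kelston, Newell panic (initial).
Round 2 — checking thresholds:
  Eston: 3 of 4 neighbours ≥ 3, panics.
  Fallow: 2 of 4 neighbours < 3, holds.
Round 3 — checking thresholds:
  Fallow: 3 of 4 neighbours ≥ 3, panics.
Round 4 — checking thresholds:
  Glade: 1 of 1 neighbours ≥ 1, panics.
Round 5 — no new panics; cascade stops.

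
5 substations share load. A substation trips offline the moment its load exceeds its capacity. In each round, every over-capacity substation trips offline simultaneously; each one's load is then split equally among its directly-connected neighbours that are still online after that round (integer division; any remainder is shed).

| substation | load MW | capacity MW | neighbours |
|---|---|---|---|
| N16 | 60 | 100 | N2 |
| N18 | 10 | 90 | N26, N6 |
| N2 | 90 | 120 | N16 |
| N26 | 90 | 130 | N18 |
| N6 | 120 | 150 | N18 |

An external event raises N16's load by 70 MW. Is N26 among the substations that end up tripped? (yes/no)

Round 1 — N16 at 130 > 100. N16 trips offline.
  N16 sheds 130 MW to N2: 130 each.
    N2: 90+130 = 220 > 120
Round 2 — N2 trips offline.
  N2 sheds 220 MW: no online neighbours, lost.
No further trips.

no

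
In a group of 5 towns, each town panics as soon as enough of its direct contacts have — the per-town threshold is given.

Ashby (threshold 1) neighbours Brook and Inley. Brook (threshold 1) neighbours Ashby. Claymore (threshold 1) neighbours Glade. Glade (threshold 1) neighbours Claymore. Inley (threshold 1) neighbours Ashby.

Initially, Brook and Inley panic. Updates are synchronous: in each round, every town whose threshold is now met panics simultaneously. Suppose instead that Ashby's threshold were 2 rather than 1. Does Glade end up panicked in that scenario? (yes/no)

With Ashby's threshold at 2:
Round 1 — Brook, Inley panic (initial).
Round 2 — checking thresholds:
  Ashby: 2 of 2 neighbours ≥ 2, panics.
Round 3 — no new panics; cascade stops.

no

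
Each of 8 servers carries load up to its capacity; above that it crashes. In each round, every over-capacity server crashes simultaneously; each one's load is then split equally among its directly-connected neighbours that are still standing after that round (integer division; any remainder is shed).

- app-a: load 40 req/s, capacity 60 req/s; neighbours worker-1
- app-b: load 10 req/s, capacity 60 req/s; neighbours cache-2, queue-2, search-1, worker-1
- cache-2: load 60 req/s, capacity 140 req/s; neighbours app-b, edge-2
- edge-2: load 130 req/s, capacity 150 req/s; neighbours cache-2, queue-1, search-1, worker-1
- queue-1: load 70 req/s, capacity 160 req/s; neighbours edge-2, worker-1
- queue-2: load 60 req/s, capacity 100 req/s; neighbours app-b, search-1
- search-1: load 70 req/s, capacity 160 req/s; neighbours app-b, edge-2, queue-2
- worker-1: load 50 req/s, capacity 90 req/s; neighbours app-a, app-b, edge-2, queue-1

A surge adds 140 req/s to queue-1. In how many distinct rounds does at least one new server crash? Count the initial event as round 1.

4

Round 1 — queue-1 at 210 > 160. queue-1 crashes.
  queue-1 sheds 210 req/s to edge-2, worker-1: 105 each.
    edge-2: 130+105 = 235 > 150
    worker-1: 50+105 = 155 > 90
Round 2 — edge-2, worker-1 crash.
  edge-2 sheds 235 req/s to cache-2, search-1: 117 each (1 lost).
    cache-2: 60+117 = 177 > 140
    search-1: 70+117 = 187 > 160
  worker-1 sheds 155 req/s to app-a, app-b: 77 each (1 lost).
    app-a: 40+77 = 117 > 60
    app-b: 10+77 = 87 > 60
Round 3 — app-a, app-b, cache-2, search-1 crash.
  app-a sheds 117 req/s: no online neighbours, lost.
  app-b sheds 87 req/s to queue-2: 87 each.
    queue-2: 60+87 = 147 > 100
  cache-2 sheds 177 req/s: no online neighbours, lost.
  search-1 sheds 187 req/s to queue-2: 187 each.
    queue-2: 147+187 = 334 > 100
Round 4 — queue-2 crashes.
  queue-2 sheds 334 req/s: no online neighbours, lost.
No further crashes.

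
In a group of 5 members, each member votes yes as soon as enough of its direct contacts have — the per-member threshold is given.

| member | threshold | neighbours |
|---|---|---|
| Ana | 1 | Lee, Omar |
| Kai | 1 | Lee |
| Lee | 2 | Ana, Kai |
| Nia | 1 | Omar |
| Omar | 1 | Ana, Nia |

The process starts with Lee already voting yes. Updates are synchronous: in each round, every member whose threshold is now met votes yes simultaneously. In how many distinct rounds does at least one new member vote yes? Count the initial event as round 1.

Round 1 — Lee votes yes (initial).
Round 2 — checking thresholds:
  Ana: 1 of 2 neighbours ≥ 1, votes yes.
  Kai: 1 of 1 neighbours ≥ 1, votes yes.
Round 3 — checking thresholds:
  Omar: 1 of 2 neighbours ≥ 1, votes yes.
Round 4 — checking thresholds:
  Nia: 1 of 1 neighbours ≥ 1, votes yes.
Round 5 — no new yes votes; cascade stops.

4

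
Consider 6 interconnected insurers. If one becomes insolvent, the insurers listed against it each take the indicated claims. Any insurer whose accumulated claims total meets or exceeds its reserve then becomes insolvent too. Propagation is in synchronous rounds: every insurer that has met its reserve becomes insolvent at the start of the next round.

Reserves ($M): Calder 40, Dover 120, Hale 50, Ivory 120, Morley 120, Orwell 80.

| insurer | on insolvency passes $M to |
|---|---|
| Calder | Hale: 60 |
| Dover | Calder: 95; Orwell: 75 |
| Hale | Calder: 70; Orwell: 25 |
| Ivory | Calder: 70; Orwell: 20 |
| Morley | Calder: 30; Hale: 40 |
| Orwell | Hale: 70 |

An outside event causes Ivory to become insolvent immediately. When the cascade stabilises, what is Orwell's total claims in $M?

Round 1 — Ivory becomes insolvent (initial).
  Calder: +70 → 70 ≥ 40
  Orwell: +20 → 20 < 80
Round 2 — Calder becomes insolvent.
  Hale: +60 → 60 ≥ 50
Round 3 — Hale becomes insolvent.
  Orwell: +25 → 45 < 80
No further insolvencies.

45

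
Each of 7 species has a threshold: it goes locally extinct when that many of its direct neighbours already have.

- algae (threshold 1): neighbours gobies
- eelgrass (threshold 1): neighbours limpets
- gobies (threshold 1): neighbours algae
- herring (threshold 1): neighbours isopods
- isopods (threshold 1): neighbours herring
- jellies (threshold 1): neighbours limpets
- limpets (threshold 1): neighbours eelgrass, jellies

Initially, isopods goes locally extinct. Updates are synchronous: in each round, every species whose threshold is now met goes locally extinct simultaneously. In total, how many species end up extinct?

2

Round 1 — isopods goes locally extinct (initial).
Round 2 — checking thresholds:
  herring: 1 of 1 neighbours ≥ 1, goes locally extinct.
Round 3 — no new extinctions; cascade stops.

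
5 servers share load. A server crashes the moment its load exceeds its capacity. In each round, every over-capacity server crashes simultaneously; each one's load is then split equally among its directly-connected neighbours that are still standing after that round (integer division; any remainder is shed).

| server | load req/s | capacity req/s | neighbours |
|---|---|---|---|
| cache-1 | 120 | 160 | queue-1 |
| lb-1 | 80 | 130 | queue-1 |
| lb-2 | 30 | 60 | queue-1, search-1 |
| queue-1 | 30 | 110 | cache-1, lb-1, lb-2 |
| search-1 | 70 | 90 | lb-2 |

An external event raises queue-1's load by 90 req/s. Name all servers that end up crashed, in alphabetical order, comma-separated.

Round 1 — queue-1 at 120 > 110. queue-1 crashes.
  queue-1 sheds 120 req/s to cache-1, lb-1, lb-2: 40 each.
    cache-1: 120+40 = 160 ≤ 160
    lb-1: 80+40 = 120 ≤ 130
    lb-2: 30+40 = 70 > 60
Round 2 — lb-2 crashes.
  lb-2 sheds 70 req/s to search-1: 70 each.
    search-1: 70+70 = 140 > 90
Round 3 — search-1 crashes.
  search-1 sheds 140 req/s: no online neighbours, lost.
No further crashes.

lb-2, queue-1, search-1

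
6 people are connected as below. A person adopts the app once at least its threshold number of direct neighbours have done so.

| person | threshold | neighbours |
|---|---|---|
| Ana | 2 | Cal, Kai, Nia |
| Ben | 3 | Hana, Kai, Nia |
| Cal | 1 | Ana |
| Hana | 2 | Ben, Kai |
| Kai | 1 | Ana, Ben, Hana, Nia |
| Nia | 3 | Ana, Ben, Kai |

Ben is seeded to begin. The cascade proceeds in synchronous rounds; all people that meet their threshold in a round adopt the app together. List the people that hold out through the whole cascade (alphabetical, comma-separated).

Ana, Cal, Nia

Round 1 — Ben adopts the app (initial).
Round 2 — checking thresholds:
  Hana: 1 of 2 neighbours < 2, holds.
  Kai: 1 of 4 neighbours ≥ 1, adopts the app.
  Nia: 1 of 3 neighbours < 3, holds.
Round 3 — checking thresholds:
  Ana: 1 of 3 neighbours < 2, holds.
  Hana: 2 of 2 neighbours ≥ 2, adopts the app.
  Nia: 2 of 3 neighbours < 3, holds.
Round 4 — no new adoptions; cascade stops.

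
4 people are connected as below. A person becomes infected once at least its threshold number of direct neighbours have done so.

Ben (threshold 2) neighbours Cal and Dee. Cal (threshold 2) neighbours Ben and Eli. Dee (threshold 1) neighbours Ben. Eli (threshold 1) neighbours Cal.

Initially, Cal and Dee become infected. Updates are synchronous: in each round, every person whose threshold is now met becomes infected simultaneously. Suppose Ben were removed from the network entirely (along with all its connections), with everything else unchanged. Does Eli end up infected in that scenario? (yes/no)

yes

With Ben removed:
Round 1 — Cal, Dee become infected (initial).
Round 2 — checking thresholds:
  Eli: 1 of 1 neighbours ≥ 1, becomes infected.
Round 3 — no new infections; cascade stops.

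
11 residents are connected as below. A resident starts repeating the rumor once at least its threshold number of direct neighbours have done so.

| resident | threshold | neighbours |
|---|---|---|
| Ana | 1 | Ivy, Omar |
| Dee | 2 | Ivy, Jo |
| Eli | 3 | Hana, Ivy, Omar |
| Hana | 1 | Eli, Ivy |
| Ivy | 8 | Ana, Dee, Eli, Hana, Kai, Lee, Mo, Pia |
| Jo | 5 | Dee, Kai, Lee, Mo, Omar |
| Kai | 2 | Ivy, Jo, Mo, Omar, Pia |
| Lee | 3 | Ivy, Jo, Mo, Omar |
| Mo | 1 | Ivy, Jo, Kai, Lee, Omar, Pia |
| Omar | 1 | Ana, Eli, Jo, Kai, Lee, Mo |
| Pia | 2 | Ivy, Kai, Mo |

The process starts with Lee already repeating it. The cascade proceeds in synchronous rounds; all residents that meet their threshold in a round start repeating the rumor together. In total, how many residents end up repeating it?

6

Round 1 — Lee starts repeating the rumor (initial).
Round 2 — checking thresholds:
  Ivy: 1 of 8 neighbours < 8, below threshold.
  Jo: 1 of 5 neighbours < 5, below threshold.
  Mo: 1 of 6 neighbours ≥ 1, starts repeating the rumor.
  Omar: 1 of 6 neighbours ≥ 1, starts repeating the rumor.
Round 3 — checking thresholds:
  Ana: 1 of 2 neighbours ≥ 1, starts repeating the rumor.
  Eli: 1 of 3 neighbours < 3, below threshold.
  Ivy: 2 of 8 neighbours < 8, below threshold.
  Jo: 3 of 5 neighbours < 5, below threshold.
  Kai: 2 of 5 neighbours ≥ 2, starts repeating the rumor.
  Pia: 1 of 3 neighbours < 2, below threshold.
Round 4 — checking thresholds:
  Eli: 1 of 3 neighbours < 3, below threshold.
  Ivy: 4 of 8 neighbours < 8, below threshold.
  Jo: 4 of 5 neighbours < 5, below threshold.
  Pia: 2 of 3 neighbours ≥ 2, starts repeating the rumor.
Round 5 — no new spreads; cascade stops.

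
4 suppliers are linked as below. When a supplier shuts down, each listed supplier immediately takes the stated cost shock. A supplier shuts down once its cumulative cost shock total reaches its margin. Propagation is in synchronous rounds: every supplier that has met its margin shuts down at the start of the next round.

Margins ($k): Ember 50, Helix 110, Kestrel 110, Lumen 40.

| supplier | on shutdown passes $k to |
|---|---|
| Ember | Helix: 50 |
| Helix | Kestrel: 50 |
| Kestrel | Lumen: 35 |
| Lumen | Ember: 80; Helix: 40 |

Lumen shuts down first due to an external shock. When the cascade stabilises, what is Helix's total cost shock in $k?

Round 1 — Lumen shuts down (initial).
  Ember: +80 → 80 ≥ 50
  Helix: +40 → 40 < 110
Round 2 — Ember shuts down.
  Helix: +50 → 90 < 110
No further shutdowns.

90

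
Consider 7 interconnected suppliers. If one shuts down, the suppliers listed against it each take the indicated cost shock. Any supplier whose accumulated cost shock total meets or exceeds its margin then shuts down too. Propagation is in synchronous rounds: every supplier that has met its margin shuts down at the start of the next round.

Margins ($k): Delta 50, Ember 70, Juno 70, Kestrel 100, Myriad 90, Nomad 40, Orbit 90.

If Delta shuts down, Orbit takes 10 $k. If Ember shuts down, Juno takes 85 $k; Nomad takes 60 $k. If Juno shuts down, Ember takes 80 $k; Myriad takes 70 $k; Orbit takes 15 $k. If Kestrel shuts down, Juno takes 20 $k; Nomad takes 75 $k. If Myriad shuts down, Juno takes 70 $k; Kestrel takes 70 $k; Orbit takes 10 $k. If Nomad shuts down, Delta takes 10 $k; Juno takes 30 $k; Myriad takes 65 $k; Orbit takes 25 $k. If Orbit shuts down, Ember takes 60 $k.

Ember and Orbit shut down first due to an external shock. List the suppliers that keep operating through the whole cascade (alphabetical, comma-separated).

Delta, Kestrel

Round 1 — Ember, Orbit shut down (initial).
  Juno: +85 → 85 ≥ 70
  Nomad: +60 → 60 ≥ 40
Round 2 — Juno, Nomad shut down.
  Delta: +10 → 10 < 50
  Myriad: +70+65 → 135 ≥ 90
Round 3 — Myriad shuts down.
  Kestrel: +70 → 70 < 100
No further shutdowns.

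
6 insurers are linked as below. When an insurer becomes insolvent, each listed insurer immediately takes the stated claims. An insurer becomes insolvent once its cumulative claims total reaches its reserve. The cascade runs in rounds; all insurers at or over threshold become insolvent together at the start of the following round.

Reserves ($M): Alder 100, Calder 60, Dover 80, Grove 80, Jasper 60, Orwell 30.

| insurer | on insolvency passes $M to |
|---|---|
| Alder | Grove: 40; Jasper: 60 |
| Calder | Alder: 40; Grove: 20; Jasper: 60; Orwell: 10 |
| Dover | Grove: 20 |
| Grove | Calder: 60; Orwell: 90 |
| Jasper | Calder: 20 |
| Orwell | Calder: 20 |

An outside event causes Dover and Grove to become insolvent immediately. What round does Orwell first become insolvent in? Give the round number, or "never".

Round 1 — Dover, Grove become insolvent (initial).
  Calder: +60 → 60 ≥ 60
  Orwell: +90 → 90 ≥ 30
Round 2 — Calder, Orwell become insolvent.
  Alder: +40 → 40 < 100
  Jasper: +60 → 60 ≥ 60
Round 3 — Jasper becomes insolvent.
No further insolvencies.

2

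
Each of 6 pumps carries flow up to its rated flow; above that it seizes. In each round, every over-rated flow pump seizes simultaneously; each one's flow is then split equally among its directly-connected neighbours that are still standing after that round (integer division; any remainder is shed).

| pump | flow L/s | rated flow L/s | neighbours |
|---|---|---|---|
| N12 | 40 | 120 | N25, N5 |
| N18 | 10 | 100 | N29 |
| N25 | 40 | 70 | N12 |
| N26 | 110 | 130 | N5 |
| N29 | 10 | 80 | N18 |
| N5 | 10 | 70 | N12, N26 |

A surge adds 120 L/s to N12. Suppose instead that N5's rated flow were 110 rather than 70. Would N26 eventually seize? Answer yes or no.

With N5's rated flow at 110:
Round 1 — N12 at 160 > 120. N12 seizes.
  N12 sheds 160 L/s to N25, N5: 80 each.
    N25: 40+80 = 120 > 70
    N5: 10+80 = 90 ≤ 110
Round 2 — N25 seizes.
  N25 sheds 120 L/s: no online neighbours, lost.
No further seizures.

no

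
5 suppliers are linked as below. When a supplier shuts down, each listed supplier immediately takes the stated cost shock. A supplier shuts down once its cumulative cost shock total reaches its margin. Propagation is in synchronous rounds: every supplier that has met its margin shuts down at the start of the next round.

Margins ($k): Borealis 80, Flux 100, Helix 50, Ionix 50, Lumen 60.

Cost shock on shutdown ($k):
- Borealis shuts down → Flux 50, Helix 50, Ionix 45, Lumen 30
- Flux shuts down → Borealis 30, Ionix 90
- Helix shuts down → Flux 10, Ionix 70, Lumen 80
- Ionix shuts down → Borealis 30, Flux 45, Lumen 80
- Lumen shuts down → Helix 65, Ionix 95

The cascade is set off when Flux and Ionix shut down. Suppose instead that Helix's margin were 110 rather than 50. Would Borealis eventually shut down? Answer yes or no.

With Helix's margin at 110:
Round 1 — Flux, Ionix shut down (initial).
  Borealis: +30+30 → 60 < 80
  Lumen: +80 → 80 ≥ 60
Round 2 — Lumen shuts down.
  Helix: +65 → 65 < 110
No further shutdowns.

no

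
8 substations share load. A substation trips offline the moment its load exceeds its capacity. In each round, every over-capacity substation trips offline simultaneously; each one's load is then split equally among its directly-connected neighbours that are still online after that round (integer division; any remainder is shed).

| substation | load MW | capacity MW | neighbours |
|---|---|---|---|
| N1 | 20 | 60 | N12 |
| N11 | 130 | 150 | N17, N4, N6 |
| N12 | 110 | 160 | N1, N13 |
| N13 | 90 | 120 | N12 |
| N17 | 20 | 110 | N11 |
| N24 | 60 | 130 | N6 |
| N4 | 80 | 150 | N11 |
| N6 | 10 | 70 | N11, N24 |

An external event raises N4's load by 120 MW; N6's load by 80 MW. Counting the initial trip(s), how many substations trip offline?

Round 1 — N4 at 200 > 150; N6 at 90 > 70. N4, N6 trip offline.
  N4 sheds 200 MW to N11: 200 each.
    N11: 130+200 = 330 > 150
  N6 sheds 90 MW to N11, N24: 45 each.
    N11: 330+45 = 375 > 150
    N24: 60+45 = 105 ≤ 130
Round 2 — N11 trips offline.
  N11 sheds 375 MW to N17: 375 each.
    N17: 20+375 = 395 > 110
Round 3 — N17 trips offline.
  N17 sheds 395 MW: no online neighbours, lost.
No further trips.

4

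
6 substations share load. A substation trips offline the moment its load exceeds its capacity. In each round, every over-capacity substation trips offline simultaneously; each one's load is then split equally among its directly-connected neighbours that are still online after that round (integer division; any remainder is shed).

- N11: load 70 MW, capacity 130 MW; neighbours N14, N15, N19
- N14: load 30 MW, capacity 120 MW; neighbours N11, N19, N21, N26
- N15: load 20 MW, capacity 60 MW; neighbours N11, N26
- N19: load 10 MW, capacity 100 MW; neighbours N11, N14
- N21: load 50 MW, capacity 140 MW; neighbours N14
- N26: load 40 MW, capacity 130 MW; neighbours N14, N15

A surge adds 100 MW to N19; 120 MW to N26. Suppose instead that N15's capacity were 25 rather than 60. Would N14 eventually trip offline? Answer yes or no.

yes

With N15's capacity at 25:
Round 1 — N19 at 110 > 100; N26 at 160 > 130. N19, N26 trip offline.
  N19 sheds 110 MW to N11, N14: 55 each.
    N11: 70+55 = 125 ≤ 130
    N14: 30+55 = 85 ≤ 120
  N26 sheds 160 MW to N14, N15: 80 each.
    N14: 85+80 = 165 > 120
    N15: 20+80 = 100 > 25
Round 2 — N14, N15 trip offline.
  N14 sheds 165 MW to N11, N21: 82 each (1 lost).
    N11: 125+82 = 207 > 130
    N21: 50+82 = 132 ≤ 140
  N15 sheds 100 MW to N11: 100 each.
    N11: 207+100 = 307 > 130
Round 3 — N11 trips offline.
  N11 sheds 307 MW: no online neighbours, lost.
No further trips.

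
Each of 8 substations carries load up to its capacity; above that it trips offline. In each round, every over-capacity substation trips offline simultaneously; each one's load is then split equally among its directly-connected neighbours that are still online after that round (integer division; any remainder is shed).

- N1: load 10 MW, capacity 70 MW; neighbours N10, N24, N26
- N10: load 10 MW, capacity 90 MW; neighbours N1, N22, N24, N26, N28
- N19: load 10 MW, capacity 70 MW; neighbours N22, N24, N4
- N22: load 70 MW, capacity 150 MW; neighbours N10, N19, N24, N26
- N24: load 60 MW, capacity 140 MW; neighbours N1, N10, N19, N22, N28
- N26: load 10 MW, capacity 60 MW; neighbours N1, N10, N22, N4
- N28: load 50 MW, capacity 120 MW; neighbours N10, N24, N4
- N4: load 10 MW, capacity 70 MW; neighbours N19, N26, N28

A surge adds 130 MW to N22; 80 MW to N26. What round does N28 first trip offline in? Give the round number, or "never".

Round 1 — N22 at 200 > 150; N26 at 90 > 60. N22, N26 trip offline.
  N22 sheds 200 MW to N10, N19, N24: 66 each (2 lost).
    N10: 10+66 = 76 ≤ 90
    N19: 10+66 = 76 > 70
    N24: 60+66 = 126 ≤ 140
  N26 sheds 90 MW to N1, N10, N4: 30 each.
    N1: 10+30 = 40 ≤ 70
    N10: 76+30 = 106 > 90
    N4: 10+30 = 40 ≤ 70
Round 2 — N10, N19 trip offline.
  N10 sheds 106 MW to N1, N24, N28: 35 each (1 lost).
    N1: 40+35 = 75 > 70
    N24: 126+35 = 161 > 140
    N28: 50+35 = 85 ≤ 120
  N19 sheds 76 MW to N24, N4: 38 each.
    N24: 161+38 = 199 > 140
    N4: 40+38 = 78 > 70
Round 3 — N1, N24, N4 trip offline.
  N1 sheds 75 MW: no online neighbours, lost.
  N24 sheds 199 MW to N28: 199 each.
    N28: 85+199 = 284 > 120
  N4 sheds 78 MW to N28: 78 each.
    N28: 284+78 = 362 > 120
Round 4 — N28 trips offline.
  N28 sheds 362 MW: no online neighbours, lost.
No further trips.

4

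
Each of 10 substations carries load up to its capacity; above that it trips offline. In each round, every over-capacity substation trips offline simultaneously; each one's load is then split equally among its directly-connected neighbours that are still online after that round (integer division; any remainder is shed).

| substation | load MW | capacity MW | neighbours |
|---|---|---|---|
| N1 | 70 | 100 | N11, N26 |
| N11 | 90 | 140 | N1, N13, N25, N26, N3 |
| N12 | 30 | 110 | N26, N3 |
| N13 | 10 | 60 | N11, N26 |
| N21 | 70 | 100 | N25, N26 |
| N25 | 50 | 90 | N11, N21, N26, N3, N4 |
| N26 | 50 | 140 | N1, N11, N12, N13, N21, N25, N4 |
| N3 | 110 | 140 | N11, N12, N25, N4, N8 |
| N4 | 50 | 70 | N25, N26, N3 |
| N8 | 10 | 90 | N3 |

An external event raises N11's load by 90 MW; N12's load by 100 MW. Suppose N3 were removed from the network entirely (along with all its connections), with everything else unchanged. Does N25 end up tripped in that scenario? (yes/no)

With N3 removed:
Round 1 — N11 at 180 > 140; N12 at 130 > 110. N11, N12 trip offline.
  N11 sheds 180 MW to N1, N13, N25, N26: 45 each.
    N1: 70+45 = 115 > 100
    N13: 10+45 = 55 ≤ 60
    N25: 50+45 = 95 > 90
    N26: 50+45 = 95 ≤ 140
  N12 sheds 130 MW to N26: 130 each.
    N26: 95+130 = 225 > 140
Round 2 — N1, N25, N26 trip offline.
  N1 sheds 115 MW: no online neighbours, lost.
  N25 sheds 95 MW to N21, N4: 47 each (1 lost).
    N21: 70+47 = 117 > 100
    N4: 50+47 = 97 > 70
  N26 sheds 225 MW to N13, N21, N4: 75 each.
    N13: 55+75 = 130 > 60
    N21: 117+75 = 192 > 100
    N4: 97+75 = 172 > 70
Round 3 — N13, N21, N4 trip offline.
  N13 sheds 130 MW: no online neighbours, lost.
  N21 sheds 192 MW: no online neighbours, lost.
  N4 sheds 172 MW: no online neighbours, lost.
No further trips.

yes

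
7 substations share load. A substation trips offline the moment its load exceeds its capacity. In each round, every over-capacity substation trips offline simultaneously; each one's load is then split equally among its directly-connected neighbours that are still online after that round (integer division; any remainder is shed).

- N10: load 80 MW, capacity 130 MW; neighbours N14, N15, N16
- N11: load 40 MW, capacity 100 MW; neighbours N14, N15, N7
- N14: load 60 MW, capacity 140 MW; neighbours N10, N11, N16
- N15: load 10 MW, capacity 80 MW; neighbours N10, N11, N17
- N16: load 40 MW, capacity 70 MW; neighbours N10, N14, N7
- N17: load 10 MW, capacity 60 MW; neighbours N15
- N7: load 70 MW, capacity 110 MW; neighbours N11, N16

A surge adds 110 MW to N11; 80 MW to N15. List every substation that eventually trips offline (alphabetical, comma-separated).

N10, N11, N14, N15, N16, N7

Round 1 — N11 at 150 > 100; N15 at 90 > 80. N11, N15 trip offline.
  N11 sheds 150 MW to N14, N7: 75 each.
    N14: 60+75 = 135 ≤ 140
    N7: 70+75 = 145 > 110
  N15 sheds 90 MW to N10, N17: 45 each.
    N10: 80+45 = 125 ≤ 130
    N17: 10+45 = 55 ≤ 60
Round 2 — N7 trips offline.
  N7 sheds 145 MW to N16: 145 each.
    N16: 40+145 = 185 > 70
Round 3 — N16 trips offline.
  N16 sheds 185 MW to N10, N14: 92 each (1 lost).
    N10: 125+92 = 217 > 130
    N14: 135+92 = 227 > 140
Round 4 — N10, N14 trip offline.
  N10 sheds 217 MW: no online neighbours, lost.
  N14 sheds 227 MW: no online neighbours, lost.
No further trips.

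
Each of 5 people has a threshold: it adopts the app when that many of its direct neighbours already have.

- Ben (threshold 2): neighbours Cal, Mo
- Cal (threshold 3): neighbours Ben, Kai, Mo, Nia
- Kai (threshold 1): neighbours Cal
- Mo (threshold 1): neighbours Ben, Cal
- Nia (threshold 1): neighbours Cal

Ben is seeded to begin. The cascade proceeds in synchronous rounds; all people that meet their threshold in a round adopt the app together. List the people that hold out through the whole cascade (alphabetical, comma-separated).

Round 1 — Ben adopts the app (initial).
Round 2 — checking thresholds:
  Cal: 1 of 4 neighbours < 3, holds.
  Mo: 1 of 2 neighbours ≥ 1, adopts the app.
Round 3 — no new adoptions; cascade stops.

Cal, Kai, Nia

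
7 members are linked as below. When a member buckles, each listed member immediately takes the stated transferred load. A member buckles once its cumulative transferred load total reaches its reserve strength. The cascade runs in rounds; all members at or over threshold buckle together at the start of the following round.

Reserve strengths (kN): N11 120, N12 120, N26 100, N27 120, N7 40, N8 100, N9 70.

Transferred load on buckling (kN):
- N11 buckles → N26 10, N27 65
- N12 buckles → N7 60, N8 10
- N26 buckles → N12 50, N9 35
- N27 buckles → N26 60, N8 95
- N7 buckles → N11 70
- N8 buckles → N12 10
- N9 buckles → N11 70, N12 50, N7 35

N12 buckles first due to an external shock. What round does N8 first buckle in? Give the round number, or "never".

Round 1 — N12 buckles (initial).
  N7: +60 → 60 ≥ 40
  N8: +10 → 10 < 100
Round 2 — N7 buckles.
  N11: +70 → 70 < 120
No further bucklings.

never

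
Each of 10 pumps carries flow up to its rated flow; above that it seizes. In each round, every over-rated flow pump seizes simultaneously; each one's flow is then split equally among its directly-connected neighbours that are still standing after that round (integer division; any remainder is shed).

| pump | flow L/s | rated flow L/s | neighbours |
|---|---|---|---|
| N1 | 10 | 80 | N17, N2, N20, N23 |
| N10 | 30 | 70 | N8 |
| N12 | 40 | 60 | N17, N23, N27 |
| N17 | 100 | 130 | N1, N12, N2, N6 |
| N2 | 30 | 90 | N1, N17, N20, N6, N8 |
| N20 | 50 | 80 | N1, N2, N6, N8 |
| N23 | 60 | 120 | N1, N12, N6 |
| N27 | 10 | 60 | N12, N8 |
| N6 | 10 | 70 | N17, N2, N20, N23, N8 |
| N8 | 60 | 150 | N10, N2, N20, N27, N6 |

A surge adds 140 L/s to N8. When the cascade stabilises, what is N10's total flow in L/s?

Round 1 — N8 at 200 > 150. N8 seizes.
  N8 sheds 200 L/s to N10, N2, N20, N27, N6: 40 each.
    N10: 30+40 = 70 ≤ 70
    N2: 30+40 = 70 ≤ 90
    N20: 50+40 = 90 > 80
    N27: 10+40 = 50 ≤ 60
    N6: 10+40 = 50 ≤ 70
Round 2 — N20 seizes.
  N20 sheds 90 L/s to N1, N2, N6: 30 each.
    N1: 10+30 = 40 ≤ 80
    N2: 70+30 = 100 > 90
    N6: 50+30 = 80 > 70
Round 3 — N2, N6 seize.
  N2 sheds 100 L/s to N1, N17: 50 each.
    N1: 40+50 = 90 > 80
    N17: 100+50 = 150 > 130
  N6 sheds 80 L/s to N17, N23: 40 each.
    N17: 150+40 = 190 > 130
    N23: 60+40 = 100 ≤ 120
Round 4 — N1, N17 seize.
  N1 sheds 90 L/s to N23: 90 each.
    N23: 100+90 = 190 > 120
  N17 sheds 190 L/s to N12: 190 each.
    N12: 40+190 = 230 > 60
Round 5 — N12, N23 seize.
  N12 sheds 230 L/s to N27: 230 each.
    N27: 50+230 = 280 > 60
  N23 sheds 190 L/s: no online neighbours, lost.
Round 6 — N27 seizes.
  N27 sheds 280 L/s: no online neighbours, lost.
No further seizures.

70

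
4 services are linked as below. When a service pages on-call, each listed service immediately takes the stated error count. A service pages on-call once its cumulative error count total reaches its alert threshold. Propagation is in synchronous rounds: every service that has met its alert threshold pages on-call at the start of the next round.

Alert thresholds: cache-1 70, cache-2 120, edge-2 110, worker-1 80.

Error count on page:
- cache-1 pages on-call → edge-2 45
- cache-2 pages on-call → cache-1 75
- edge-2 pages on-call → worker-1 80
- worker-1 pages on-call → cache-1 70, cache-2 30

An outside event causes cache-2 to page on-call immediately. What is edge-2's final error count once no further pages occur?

Round 1 — cache-2 pages on-call (initial).
  cache-1: +75 → 75 ≥ 70
Round 2 — cache-1 pages on-call.
  edge-2: +45 → 45 < 110
No further pages.

45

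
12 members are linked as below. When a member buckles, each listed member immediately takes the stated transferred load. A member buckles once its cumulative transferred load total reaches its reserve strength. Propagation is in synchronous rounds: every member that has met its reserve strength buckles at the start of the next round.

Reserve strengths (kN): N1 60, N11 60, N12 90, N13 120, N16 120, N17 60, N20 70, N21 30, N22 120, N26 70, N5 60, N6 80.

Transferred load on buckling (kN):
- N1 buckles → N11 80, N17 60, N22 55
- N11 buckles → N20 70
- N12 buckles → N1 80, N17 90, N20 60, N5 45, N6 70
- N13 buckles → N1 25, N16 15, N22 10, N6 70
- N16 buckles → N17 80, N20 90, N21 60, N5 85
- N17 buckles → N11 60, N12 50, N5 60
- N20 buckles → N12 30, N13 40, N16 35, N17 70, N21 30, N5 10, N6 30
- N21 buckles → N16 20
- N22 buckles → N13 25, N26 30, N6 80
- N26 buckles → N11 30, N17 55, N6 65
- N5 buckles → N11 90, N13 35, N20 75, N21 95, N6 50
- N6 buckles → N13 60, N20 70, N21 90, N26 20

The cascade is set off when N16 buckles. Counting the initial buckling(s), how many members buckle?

Round 1 — N16 buckles (initial).
  N17: +80 → 80 ≥ 60
  N20: +90 → 90 ≥ 70
  N21: +60 → 60 ≥ 30
  N5: +85 → 85 ≥ 60
Round 2 — N17, N20, N21, N5 buckle.
  N11: +60+90 → 150 ≥ 60
  N12: +50+30 → 80 < 90
  N13: +40+35 → 75 < 120
  N6: +30+50 → 80 ≥ 80
Round 3 — N11, N6 buckle.
  N13: +60 → 135 ≥ 120
  N26: +20 → 20 < 70
Round 4 — N13 buckles.
  N1: +25 → 25 < 60
  N22: +10 → 10 < 120
No further bucklings.

8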